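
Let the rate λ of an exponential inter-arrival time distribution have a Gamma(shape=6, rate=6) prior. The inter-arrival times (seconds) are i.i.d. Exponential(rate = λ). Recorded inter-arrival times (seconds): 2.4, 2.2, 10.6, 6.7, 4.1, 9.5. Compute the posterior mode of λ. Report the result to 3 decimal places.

The Exponential(rate=λ) likelihood is ∝ λ^n e^(−λΣtᵢ). Here n = 6 and Σtᵢ = 2.4 + 2.2 + 10.6 + 6.7 + 4.1 + 9.5 = 35.5.
Posterior ∝ λ^5e^(−6λ) · λ^6e^(−35.5λ) = λ^11e^(−41.5λ), i.e. Gamma(12, 41.5).
Mode = (a−1)/b = 11/41.5 ≈ 0.265.

λ̂_MAP = 0.265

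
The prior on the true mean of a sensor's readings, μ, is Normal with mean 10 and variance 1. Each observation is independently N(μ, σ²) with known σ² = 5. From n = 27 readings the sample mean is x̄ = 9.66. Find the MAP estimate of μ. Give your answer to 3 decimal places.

n = 27, x̄ = 9.66.
For a Normal prior and Normal likelihood with known variance, the posterior is Normal; its mode equals its mean, the precision-weighted average.
Prior precision 1/σ₀² = 1/1 = 1; data precision n/σ² = 27/5 = 5.4.
μ̂ = (1·10 + 5.4·9.66) / (1 + 5.4) = 62.164/6.4 = 9.713125 ≈ 9.713.

μ̂_MAP = 9.713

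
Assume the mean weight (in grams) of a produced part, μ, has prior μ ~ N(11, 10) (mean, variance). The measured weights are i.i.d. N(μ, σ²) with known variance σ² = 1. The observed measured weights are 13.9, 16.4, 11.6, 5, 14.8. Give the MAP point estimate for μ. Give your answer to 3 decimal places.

n = 5; x̄ = (13.9 + 16.4 + 11.6 + 5 + 14.8)/5 = 61.7/5 = 12.34.
For a Normal prior and Normal likelihood with known variance, the posterior is Normal; its mode equals its mean, the precision-weighted average.
Prior precision 1/σ₀² = 1/10 = 0.1; data precision n/σ² = 5/1 = 5.
μ̂ = (0.1·11 + 5·12.34) / (0.1 + 5) = 62.8/5.1 = 628/51 ≈ 12.314.

μ̂_MAP = 12.314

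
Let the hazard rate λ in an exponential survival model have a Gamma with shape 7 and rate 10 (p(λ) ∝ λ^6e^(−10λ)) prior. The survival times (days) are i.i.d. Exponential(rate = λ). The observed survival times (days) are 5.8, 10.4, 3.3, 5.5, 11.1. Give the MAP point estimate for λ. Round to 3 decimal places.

The Exponential(rate=λ) likelihood is ∝ λ^n e^(−λΣtᵢ). Here n = 5 and Σtᵢ = 5.8 + 10.4 + 3.3 + 5.5 + 11.1 = 36.1.
Posterior ∝ λ^6e^(−10λ) · λ^5e^(−36.1λ) = λ^11e^(−46.1λ), i.e. Gamma(12, 46.1).
Mode = (a−1)/b = 11/46.1 ≈ 0.239.

λ̂_MAP = 0.239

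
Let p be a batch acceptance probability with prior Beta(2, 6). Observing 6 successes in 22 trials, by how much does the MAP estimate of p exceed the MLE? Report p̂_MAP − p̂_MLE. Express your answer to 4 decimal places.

MAP − MLE = -0.0227

Posterior is Beta(8, 22); MAP = (8−1)/(30−2) = 7/28 ≈ 0.25000.
MLE ignores the prior: p̂_MLE = k/n = 6/22 ≈ 0.27273.
Difference = 7/28 − 6/22 = -1/44 ≈ -0.0227.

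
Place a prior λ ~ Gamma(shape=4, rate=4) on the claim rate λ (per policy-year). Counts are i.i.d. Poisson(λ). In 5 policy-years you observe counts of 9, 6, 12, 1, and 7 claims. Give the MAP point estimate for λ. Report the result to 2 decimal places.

λ̂_MAP = 4.22

Σxᵢ = 9+6+12+1+7 = 35, with n = 5.
Posterior ∝ λ^3e^(−4λ) · λ^35e^(−5λ) = λ^38e^(−9λ), i.e. Gamma(shape=39, rate=9).
The mode of a Gamma(a, b) with a ≥ 1 (shape–rate) is (a−1)/b = 38/9 ≈ 4.22.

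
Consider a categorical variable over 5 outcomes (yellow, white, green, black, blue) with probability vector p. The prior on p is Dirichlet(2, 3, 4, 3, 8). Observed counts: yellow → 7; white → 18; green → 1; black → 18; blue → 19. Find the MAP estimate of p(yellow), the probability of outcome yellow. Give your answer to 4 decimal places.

The posterior is Dirichlet(αᵢ + nᵢ) = Dirichlet(9, 21, 5, 21, 27).
For a Dirichlet(a₁,…,a_K) with all aᵢ > 1, the mode has j-th component (aⱼ − 1)/(Σaᵢ − K).
Here Σaᵢ = 83 and K = 5, so p(yellow) = (9 − 1)/(83 − 5) = 8/78 ≈ 0.1026.

MAP estimate of p(yellow) = 0.1026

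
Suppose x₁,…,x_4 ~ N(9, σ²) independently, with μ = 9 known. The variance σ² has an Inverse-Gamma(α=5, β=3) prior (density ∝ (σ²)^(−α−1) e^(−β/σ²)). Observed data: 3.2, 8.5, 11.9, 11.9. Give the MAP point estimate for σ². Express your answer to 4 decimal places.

σ̂²_MAP = 3.5444

Sum of squared deviations about the known mean: SS = (3.2−9)² + (8.5−9)² + (11.9−9)² + (11.9−9)² = 50.71.
The Normal likelihood contributes (σ²)^(−n/2) exp(−SS/(2σ²)), so the posterior is Inverse-Gamma(α + n/2, β + SS/2) = Inverse-Gamma(7, 28.355).
The mode of Inverse-Gamma(a, b) is b/(a+1) = 28.355/8 ≈ 3.5444.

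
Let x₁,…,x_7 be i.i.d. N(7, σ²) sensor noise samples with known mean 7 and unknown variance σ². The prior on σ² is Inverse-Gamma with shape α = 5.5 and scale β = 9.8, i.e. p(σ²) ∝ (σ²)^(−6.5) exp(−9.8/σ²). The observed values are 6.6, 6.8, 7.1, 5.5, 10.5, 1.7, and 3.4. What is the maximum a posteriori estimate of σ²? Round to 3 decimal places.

σ̂²_MAP = 3.768

Sum of squared deviations about the known mean: SS = (6.6−7)² + (6.8−7)² + (7.1−7)² + (5.5−7)² + (10.5−7)² + (1.7−7)² + (3.4−7)² = 55.76.
The Normal likelihood contributes (σ²)^(−n/2) exp(−SS/(2σ²)), so the posterior is Inverse-Gamma(α + n/2, β + SS/2) = Inverse-Gamma(9, 37.68).
The mode of Inverse-Gamma(a, b) is b/(a+1) = 37.68/10 ≈ 3.768.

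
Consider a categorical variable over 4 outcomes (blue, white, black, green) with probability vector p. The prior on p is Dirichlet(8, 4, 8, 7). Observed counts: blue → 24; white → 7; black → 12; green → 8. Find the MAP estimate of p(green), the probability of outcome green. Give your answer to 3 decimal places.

MAP estimate of p(green) = 0.189

The posterior is Dirichlet(αᵢ + nᵢ) = Dirichlet(32, 11, 20, 15).
For a Dirichlet(a₁,…,a_K) with all aᵢ > 1, the mode has j-th component (aⱼ − 1)/(Σaᵢ − K).
Here Σaᵢ = 78 and K = 4, so p(green) = (15 − 1)/(78 − 4) = 14/74 ≈ 0.189.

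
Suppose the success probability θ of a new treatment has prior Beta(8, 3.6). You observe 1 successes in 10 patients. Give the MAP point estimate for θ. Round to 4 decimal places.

θ̂_MAP = 0.4082

Prior: Beta(8, 3.6).
Data: 1 success in 10 trials. The binomial likelihood contributes θ(1−θ)^9, so the posterior is Beta(8+1, 3.6+9) = Beta(9, 12.6).
For Beta(a, b) with a, b > 1 the mode is (a−1)/(a+b−2) = 8/19.6 ≈ 0.4082.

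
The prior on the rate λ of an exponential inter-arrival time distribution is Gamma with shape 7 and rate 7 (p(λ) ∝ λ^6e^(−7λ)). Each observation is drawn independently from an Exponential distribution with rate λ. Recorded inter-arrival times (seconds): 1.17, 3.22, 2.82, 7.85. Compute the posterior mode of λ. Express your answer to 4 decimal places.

The Exponential(rate=λ) likelihood is ∝ λ^n e^(−λΣtᵢ). Here n = 4 and Σtᵢ = 1.17 + 3.22 + 2.82 + 7.85 = 15.06.
Posterior ∝ λ^6e^(−7λ) · λ^4e^(−15.06λ) = λ^10e^(−22.06λ), i.e. Gamma(11, 22.06).
Mode = (a−1)/b = 10/22.06 ≈ 0.4533.

λ̂_MAP = 0.4533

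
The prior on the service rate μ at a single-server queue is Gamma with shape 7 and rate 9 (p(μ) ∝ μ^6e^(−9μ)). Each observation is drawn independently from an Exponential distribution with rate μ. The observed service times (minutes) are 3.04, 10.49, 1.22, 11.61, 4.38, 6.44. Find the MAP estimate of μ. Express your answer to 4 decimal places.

μ̂_MAP = 0.2599

The Exponential(rate=μ) likelihood is ∝ μ^n e^(−μΣtᵢ). Here n = 6 and Σtᵢ = 3.04 + 10.49 + 1.22 + 11.61 + 4.38 + 6.44 = 37.18.
Posterior ∝ μ^6e^(−9μ) · μ^6e^(−37.18μ) = μ^12e^(−46.18μ), i.e. Gamma(13, 46.18).
Mode = (a−1)/b = 12/46.18 ≈ 0.2599.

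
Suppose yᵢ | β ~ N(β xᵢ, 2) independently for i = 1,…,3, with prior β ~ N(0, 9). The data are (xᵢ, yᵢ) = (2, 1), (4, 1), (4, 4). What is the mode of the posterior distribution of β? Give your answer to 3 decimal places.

log p(β | y) = −Σ(yᵢ − βxᵢ)²/(2·2) − β²/(2·9) + const.
Setting the derivative to zero: Σxᵢ(yᵢ − βxᵢ)/2 − β/9 = 0, so β = Σxᵢyᵢ / (Σxᵢ² + σ²/τ²).
Σxᵢyᵢ = 2·1 + 4·1 + 4·4 = 22; Σxᵢ² = 36; σ²/τ² = 2/9.
β̂_MAP = 22 / (36 + 2/9) = 22/(326/9) = 99/163 ≈ 0.607.

β̂_MAP = 0.607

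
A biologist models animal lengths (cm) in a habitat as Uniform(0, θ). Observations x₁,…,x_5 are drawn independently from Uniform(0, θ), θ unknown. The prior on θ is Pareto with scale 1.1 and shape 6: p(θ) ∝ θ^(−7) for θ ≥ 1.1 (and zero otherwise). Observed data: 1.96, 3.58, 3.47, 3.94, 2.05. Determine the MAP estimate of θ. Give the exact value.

The Uniform(0, θ) likelihood is θ^(−n) for θ ≥ max(xᵢ), zero otherwise. Here max(xᵢ) = 3.94.
Posterior ∝ θ^(−7) · θ^(−5) = θ^(−12) on θ ≥ max(1.1, 3.94) = 3.94.
This density is strictly decreasing in θ, so the posterior mode lies at the lower boundary of the support.

θ̂_MAP = 3.94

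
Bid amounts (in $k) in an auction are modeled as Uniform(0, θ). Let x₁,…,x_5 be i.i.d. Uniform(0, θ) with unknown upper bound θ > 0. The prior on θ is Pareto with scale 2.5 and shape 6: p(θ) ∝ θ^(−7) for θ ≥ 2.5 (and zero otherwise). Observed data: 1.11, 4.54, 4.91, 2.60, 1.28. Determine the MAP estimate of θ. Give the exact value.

The Uniform(0, θ) likelihood is θ^(−n) for θ ≥ max(xᵢ), zero otherwise. Here max(xᵢ) = 4.91.
Posterior ∝ θ^(−7) · θ^(−5) = θ^(−12) on θ ≥ max(2.5, 4.91) = 4.91.
This density is strictly decreasing in θ, so the posterior mode lies at the lower boundary of the support.

θ̂_MAP = 4.91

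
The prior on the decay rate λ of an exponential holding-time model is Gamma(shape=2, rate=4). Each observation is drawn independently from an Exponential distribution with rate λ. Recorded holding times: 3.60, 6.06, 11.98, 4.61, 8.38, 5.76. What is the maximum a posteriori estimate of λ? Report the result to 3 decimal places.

The Exponential(rate=λ) likelihood is ∝ λ^n e^(−λΣtᵢ). Here n = 6 and Σtᵢ = 3.60 + 6.06 + 11.98 + 4.61 + 8.38 + 5.76 = 40.39.
Posterior ∝ λe^(−4λ) · λ^6e^(−40.39λ) = λ^7e^(−44.39λ), i.e. Gamma(8, 44.39).
Mode = (a−1)/b = 7/44.39 ≈ 0.158.

λ̂_MAP = 0.158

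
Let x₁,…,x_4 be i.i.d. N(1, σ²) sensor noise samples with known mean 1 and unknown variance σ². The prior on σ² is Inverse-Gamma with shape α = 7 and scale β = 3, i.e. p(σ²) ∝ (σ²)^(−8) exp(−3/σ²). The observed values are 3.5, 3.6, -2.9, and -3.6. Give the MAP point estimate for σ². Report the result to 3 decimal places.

σ̂²_MAP = 2.769

Sum of squared deviations about the known mean: SS = (3.5−1)² + (3.6−1)² + (-2.9−1)² + (-3.6−1)² = 49.38.
The Normal likelihood contributes (σ²)^(−n/2) exp(−SS/(2σ²)), so the posterior is Inverse-Gamma(α + n/2, β + SS/2) = Inverse-Gamma(9, 27.69).
The mode of Inverse-Gamma(a, b) is b/(a+1) = 27.69/10 ≈ 2.769.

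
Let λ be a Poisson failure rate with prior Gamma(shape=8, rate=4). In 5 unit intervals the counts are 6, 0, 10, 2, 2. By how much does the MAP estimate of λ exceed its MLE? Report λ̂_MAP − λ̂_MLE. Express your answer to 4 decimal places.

Σxᵢ = 20. Posterior is Gamma(28, 9); MAP = (28−1)/9 = 27/9 ≈ 3.00000.
MLE = x̄ = 20/5 ≈ 4.00000.
Difference = 27/9 − 20/5 = -1 ≈ -1.0000.

MAP − MLE = -1.0000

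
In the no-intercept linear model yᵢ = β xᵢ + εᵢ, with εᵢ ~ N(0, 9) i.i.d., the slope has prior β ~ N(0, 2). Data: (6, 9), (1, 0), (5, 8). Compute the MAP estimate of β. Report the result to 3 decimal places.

log p(β | y) = −Σ(yᵢ − βxᵢ)²/(2·9) − β²/(2·2) + const.
Setting the derivative to zero: Σxᵢ(yᵢ − βxᵢ)/9 − β/2 = 0, so β = Σxᵢyᵢ / (Σxᵢ² + σ²/τ²).
Σxᵢyᵢ = 6·9 + 1·0 + 5·8 = 94; Σxᵢ² = 62; σ²/τ² = 4.5.
β̂_MAP = 94 / (62 + 4.5) = 94/66.5 ≈ 1.414.

β̂_MAP = 1.414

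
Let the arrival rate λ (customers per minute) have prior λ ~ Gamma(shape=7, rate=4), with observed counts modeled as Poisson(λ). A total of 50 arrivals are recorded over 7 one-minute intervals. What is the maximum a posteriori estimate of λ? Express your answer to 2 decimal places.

Σxᵢ = 50, n = 7.
Posterior ∝ λ^6e^(−4λ) · λ^50e^(−7λ) = λ^56e^(−11λ), i.e. Gamma(shape=57, rate=11).
The mode of a Gamma(a, b) with a ≥ 1 (shape–rate) is (a−1)/b = 56/11 ≈ 5.09.

λ̂_MAP = 5.09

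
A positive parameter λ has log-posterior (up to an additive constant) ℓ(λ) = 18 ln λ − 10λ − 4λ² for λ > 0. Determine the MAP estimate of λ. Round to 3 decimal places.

λ̂_MAP = 1.000

ℓ'(λ) = 18/λ − 10 − 8λ. Setting this to zero and multiplying by λ: 8λ² + 10λ − 18 = 0.
λ = (−10 + √(10² + 4·8·18)) / (2·8) = (−10 + √676) / 16 = (−10 + 26)/16 = 1.
ℓ''(λ) = −18/λ² − 8 < 0, confirming a maximum.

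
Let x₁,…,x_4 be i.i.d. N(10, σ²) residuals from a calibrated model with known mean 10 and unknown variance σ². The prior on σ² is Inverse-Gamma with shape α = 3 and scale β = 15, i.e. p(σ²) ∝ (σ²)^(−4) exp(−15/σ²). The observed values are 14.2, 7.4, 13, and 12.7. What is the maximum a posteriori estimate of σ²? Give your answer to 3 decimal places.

Sum of squared deviations about the known mean: SS = (14.2−10)² + (7.4−10)² + (13−10)² + (12.7−10)² = 40.69.
The Normal likelihood contributes (σ²)^(−n/2) exp(−SS/(2σ²)), so the posterior is Inverse-Gamma(α + n/2, β + SS/2) = Inverse-Gamma(5, 35.345).
The mode of Inverse-Gamma(a, b) is b/(a+1) = 35.345/6 ≈ 5.891.

σ̂²_MAP = 5.891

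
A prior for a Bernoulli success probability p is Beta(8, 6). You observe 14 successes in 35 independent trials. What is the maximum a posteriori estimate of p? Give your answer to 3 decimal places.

p̂_MAP = 0.447

Prior: Beta(8, 6).
Data: 14 successes in 35 trials. The binomial likelihood contributes p^14(1−p)^21, so the posterior is Beta(8+14, 6+21) = Beta(22, 27).
For Beta(a, b) with a, b > 1 the mode is (a−1)/(a+b−2) = 21/47 ≈ 0.447.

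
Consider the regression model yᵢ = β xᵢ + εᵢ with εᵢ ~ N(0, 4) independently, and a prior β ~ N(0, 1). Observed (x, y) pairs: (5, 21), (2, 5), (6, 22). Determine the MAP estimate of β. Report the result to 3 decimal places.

log p(β | y) = −Σ(yᵢ − βxᵢ)²/(2·4) − β²/(2·1) + const.
Setting the derivative to zero: Σxᵢ(yᵢ − βxᵢ)/4 − β/1 = 0, so β = Σxᵢyᵢ / (Σxᵢ² + σ²/τ²).
Σxᵢyᵢ = 5·21 + 2·5 + 6·22 = 247; Σxᵢ² = 65; σ²/τ² = 4.
β̂_MAP = 247 / (65 + 4) = 247/69 ≈ 3.580.

β̂_MAP = 3.580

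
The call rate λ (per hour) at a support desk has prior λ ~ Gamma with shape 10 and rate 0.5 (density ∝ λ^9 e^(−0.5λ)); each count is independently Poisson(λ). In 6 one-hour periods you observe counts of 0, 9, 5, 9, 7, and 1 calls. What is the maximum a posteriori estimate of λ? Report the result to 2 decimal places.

Σxᵢ = 0+9+5+9+7+1 = 31, with n = 6.
Posterior ∝ λ^9e^(−0.5λ) · λ^31e^(−6λ) = λ^40e^(−6.5λ), i.e. Gamma(shape=41, rate=6.5).
The mode of a Gamma(a, b) with a ≥ 1 (shape–rate) is (a−1)/b = 40/6.5 ≈ 6.15.

λ̂_MAP = 6.15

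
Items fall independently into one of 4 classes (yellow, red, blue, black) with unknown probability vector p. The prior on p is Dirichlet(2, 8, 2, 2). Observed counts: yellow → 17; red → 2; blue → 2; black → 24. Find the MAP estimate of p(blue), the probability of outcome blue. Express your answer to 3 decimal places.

The posterior is Dirichlet(αᵢ + nᵢ) = Dirichlet(19, 10, 4, 26).
For a Dirichlet(a₁,…,a_K) with all aᵢ > 1, the mode has j-th component (aⱼ − 1)/(Σaᵢ − K).
Here Σaᵢ = 59 and K = 4, so p(blue) = (4 − 1)/(59 − 4) = 3/55 ≈ 0.055.

MAP estimate of p(blue) = 0.055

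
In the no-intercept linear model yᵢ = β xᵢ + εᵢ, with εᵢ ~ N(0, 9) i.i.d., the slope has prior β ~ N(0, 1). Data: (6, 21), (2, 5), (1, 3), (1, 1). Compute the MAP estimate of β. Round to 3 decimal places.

β̂_MAP = 2.745

log p(β | y) = −Σ(yᵢ − βxᵢ)²/(2·9) − β²/(2·1) + const.
Setting the derivative to zero: Σxᵢ(yᵢ − βxᵢ)/9 − β/1 = 0, so β = Σxᵢyᵢ / (Σxᵢ² + σ²/τ²).
Σxᵢyᵢ = 6·21 + 2·5 + 1·3 + 1·1 = 140; Σxᵢ² = 42; σ²/τ² = 9.
β̂_MAP = 140 / (42 + 9) = 140/51 ≈ 2.745.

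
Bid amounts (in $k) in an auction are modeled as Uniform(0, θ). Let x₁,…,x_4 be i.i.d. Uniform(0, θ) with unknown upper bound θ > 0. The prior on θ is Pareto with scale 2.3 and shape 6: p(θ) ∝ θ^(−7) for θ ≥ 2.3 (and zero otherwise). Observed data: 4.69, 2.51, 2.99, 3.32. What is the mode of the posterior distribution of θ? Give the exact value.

The Uniform(0, θ) likelihood is θ^(−n) for θ ≥ max(xᵢ), zero otherwise. Here max(xᵢ) = 4.69.
Posterior ∝ θ^(−7) · θ^(−4) = θ^(−11) on θ ≥ max(2.3, 4.69) = 4.69.
This density is strictly decreasing in θ, so the posterior mode lies at the lower boundary of the support.

θ̂_MAP = 4.69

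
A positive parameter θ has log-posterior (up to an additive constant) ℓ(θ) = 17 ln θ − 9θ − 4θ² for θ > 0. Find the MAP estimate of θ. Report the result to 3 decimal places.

ℓ'(θ) = 17/θ − 9 − 8θ. Setting this to zero and multiplying by θ: 8θ² + 9θ − 17 = 0.
θ = (−9 + √(9² + 4·8·17)) / (2·8) = (−9 + √625) / 16 = (−9 + 25)/16 = 1.
ℓ''(θ) = −17/θ² − 8 < 0, confirming a maximum.

θ̂_MAP = 1.000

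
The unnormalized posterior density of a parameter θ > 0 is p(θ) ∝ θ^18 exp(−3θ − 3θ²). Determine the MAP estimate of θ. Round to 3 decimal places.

θ̂_MAP = 1.500

ℓ'(θ) = 18/θ − 3 − 6θ. Setting this to zero and multiplying by θ: 6θ² + 3θ − 18 = 0.
θ = (−3 + √(3² + 4·6·18)) / (2·6) = (−3 + √441) / 12 = (−3 + 21)/12 = 3/2.
ℓ''(θ) = −18/θ² − 6 < 0, confirming a maximum.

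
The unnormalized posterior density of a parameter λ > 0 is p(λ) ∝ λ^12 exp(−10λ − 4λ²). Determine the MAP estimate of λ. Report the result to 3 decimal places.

ℓ'(λ) = 12/λ − 10 − 8λ. Setting this to zero and multiplying by λ: 8λ² + 10λ − 12 = 0.
λ = (−10 + √(10² + 4·8·12)) / (2·8) = (−10 + √484) / 16 = (−10 + 22)/16 = 3/4.
ℓ''(λ) = −12/λ² − 8 < 0, confirming a maximum.

λ̂_MAP = 0.750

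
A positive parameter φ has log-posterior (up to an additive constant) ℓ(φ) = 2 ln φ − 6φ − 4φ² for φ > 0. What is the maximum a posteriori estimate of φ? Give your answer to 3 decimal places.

ℓ'(φ) = 2/φ − 6 − 8φ. Setting this to zero and multiplying by φ: 8φ² + 6φ − 2 = 0.
φ = (−6 + √(6² + 4·8·2)) / (2·8) = (−6 + √100) / 16 = (−6 + 10)/16 = 1/4.
ℓ''(φ) = −2/φ² − 8 < 0, confirming a maximum.

φ̂_MAP = 0.250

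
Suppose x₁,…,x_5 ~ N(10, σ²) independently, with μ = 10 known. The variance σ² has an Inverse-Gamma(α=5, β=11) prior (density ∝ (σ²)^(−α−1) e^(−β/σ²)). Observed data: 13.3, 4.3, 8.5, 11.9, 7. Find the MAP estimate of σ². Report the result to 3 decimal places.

Sum of squared deviations about the known mean: SS = (13.3−10)² + (4.3−10)² + (8.5−10)² + (11.9−10)² + (7−10)² = 58.24.
The Normal likelihood contributes (σ²)^(−n/2) exp(−SS/(2σ²)), so the posterior is Inverse-Gamma(α + n/2, β + SS/2) = Inverse-Gamma(7.5, 40.12).
The mode of Inverse-Gamma(a, b) is b/(a+1) = 40.12/8.5 ≈ 4.720.

σ̂²_MAP = 4.720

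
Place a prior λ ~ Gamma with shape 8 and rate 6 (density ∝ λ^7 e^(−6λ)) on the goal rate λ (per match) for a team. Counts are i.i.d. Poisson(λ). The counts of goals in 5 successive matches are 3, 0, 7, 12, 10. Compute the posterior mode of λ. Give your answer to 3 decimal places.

λ̂_MAP = 3.545

Σxᵢ = 3+0+7+12+10 = 32, with n = 5.
Posterior ∝ λ^7e^(−6λ) · λ^32e^(−5λ) = λ^39e^(−11λ), i.e. Gamma(shape=40, rate=11).
The mode of a Gamma(a, b) with a ≥ 1 (shape–rate) is (a−1)/b = 39/11 ≈ 3.545.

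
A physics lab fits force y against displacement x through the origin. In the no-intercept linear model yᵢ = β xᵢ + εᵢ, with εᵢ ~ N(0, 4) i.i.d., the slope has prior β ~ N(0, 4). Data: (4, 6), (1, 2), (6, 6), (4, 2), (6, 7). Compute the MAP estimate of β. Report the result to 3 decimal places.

log p(β | y) = −Σ(yᵢ − βxᵢ)²/(2·4) − β²/(2·4) + const.
Setting the derivative to zero: Σxᵢ(yᵢ − βxᵢ)/4 − β/4 = 0, so β = Σxᵢyᵢ / (Σxᵢ² + σ²/τ²).
Σxᵢyᵢ = 4·6 + 1·2 + 6·6 + 4·2 + 6·7 = 112; Σxᵢ² = 105; σ²/τ² = 1.
β̂_MAP = 112 / (105 + 1) = 112/106 ≈ 1.057.

β̂_MAP = 1.057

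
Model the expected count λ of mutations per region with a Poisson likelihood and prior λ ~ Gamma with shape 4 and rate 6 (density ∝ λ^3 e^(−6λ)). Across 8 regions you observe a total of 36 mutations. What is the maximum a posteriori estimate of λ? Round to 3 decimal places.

Σxᵢ = 36, n = 8.
Posterior ∝ λ^3e^(−6λ) · λ^36e^(−8λ) = λ^39e^(−14λ), i.e. Gamma(shape=40, rate=14).
The mode of a Gamma(a, b) with a ≥ 1 (shape–rate) is (a−1)/b = 39/14 ≈ 2.786.

λ̂_MAP = 2.786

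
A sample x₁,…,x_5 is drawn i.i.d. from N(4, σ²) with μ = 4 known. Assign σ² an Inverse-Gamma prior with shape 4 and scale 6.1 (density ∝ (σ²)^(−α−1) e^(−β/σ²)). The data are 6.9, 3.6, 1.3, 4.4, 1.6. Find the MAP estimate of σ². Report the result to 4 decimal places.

Sum of squared deviations about the known mean: SS = (6.9−4)² + (3.6−4)² + (1.3−4)² + (4.4−4)² + (1.6−4)² = 21.78.
The Normal likelihood contributes (σ²)^(−n/2) exp(−SS/(2σ²)), so the posterior is Inverse-Gamma(α + n/2, β + SS/2) = Inverse-Gamma(6.5, 16.99).
The mode of Inverse-Gamma(a, b) is b/(a+1) = 16.99/7.5 ≈ 2.2653.

σ̂²_MAP = 2.2653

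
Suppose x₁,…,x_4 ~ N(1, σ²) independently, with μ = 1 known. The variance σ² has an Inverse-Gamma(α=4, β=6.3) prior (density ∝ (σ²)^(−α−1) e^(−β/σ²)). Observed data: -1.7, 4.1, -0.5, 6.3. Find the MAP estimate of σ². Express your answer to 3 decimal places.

σ̂²_MAP = 4.274

Sum of squared deviations about the known mean: SS = (-1.7−1)² + (4.1−1)² + (-0.5−1)² + (6.3−1)² = 47.24.
The Normal likelihood contributes (σ²)^(−n/2) exp(−SS/(2σ²)), so the posterior is Inverse-Gamma(α + n/2, β + SS/2) = Inverse-Gamma(6, 29.92).
The mode of Inverse-Gamma(a, b) is b/(a+1) = 29.92/7 ≈ 4.274.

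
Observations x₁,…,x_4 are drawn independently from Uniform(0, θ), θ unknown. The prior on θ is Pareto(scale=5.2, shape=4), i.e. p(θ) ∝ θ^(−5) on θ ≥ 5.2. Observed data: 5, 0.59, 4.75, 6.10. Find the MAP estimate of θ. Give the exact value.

The Uniform(0, θ) likelihood is θ^(−n) for θ ≥ max(xᵢ), zero otherwise. Here max(xᵢ) = 6.10.
Posterior ∝ θ^(−5) · θ^(−4) = θ^(−9) on θ ≥ max(5.2, 6.10) = 6.10.
This density is strictly decreasing in θ, so the posterior mode lies at the lower boundary of the support.

θ̂_MAP = 6.10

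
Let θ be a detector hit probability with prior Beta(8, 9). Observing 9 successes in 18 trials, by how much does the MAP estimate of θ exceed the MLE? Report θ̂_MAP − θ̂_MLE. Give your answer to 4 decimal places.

Posterior is Beta(17, 18); MAP = (17−1)/(35−2) = 16/33 ≈ 0.48485.
MLE ignores the prior: θ̂_MLE = k/n = 9/18 ≈ 0.50000.
Difference = 16/33 − 9/18 = -1/66 ≈ -0.0152.

MAP − MLE = -0.0152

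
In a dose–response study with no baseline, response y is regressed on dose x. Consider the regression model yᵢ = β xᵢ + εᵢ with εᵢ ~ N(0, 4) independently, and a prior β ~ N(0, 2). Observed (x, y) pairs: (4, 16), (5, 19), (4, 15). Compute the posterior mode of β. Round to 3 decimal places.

β̂_MAP = 3.712

log p(β | y) = −Σ(yᵢ − βxᵢ)²/(2·4) − β²/(2·2) + const.
Setting the derivative to zero: Σxᵢ(yᵢ − βxᵢ)/4 − β/2 = 0, so β = Σxᵢyᵢ / (Σxᵢ² + σ²/τ²).
Σxᵢyᵢ = 4·16 + 5·19 + 4·15 = 219; Σxᵢ² = 57; σ²/τ² = 2.
β̂_MAP = 219 / (57 + 2) = 219/59 ≈ 3.712.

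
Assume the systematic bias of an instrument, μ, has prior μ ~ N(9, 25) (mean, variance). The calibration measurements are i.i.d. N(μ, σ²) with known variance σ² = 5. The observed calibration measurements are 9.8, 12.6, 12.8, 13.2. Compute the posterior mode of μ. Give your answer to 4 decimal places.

μ̂_MAP = 11.9524

n = 4; x̄ = (9.8 + 12.6 + 12.8 + 13.2)/4 = 48.4/4 = 12.1.
For a Normal prior and Normal likelihood with known variance, the posterior is Normal; its mode equals its mean, the precision-weighted average.
Prior precision 1/σ₀² = 1/25 = 0.04; data precision n/σ² = 4/5 = 0.8.
μ̂ = (0.04·9 + 0.8·12.1) / (0.04 + 0.8) = 10.04/0.84 = 251/21 ≈ 11.9524.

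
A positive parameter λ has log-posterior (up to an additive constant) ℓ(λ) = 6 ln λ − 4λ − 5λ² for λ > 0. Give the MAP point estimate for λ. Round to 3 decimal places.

ℓ'(λ) = 6/λ − 4 − 10λ. Setting this to zero and multiplying by λ: 10λ² + 4λ − 6 = 0.
λ = (−4 + √(4² + 4·10·6)) / (2·10) = (−4 + √256) / 20 = (−4 + 16)/20 = 3/5.
ℓ''(λ) = −6/λ² − 10 < 0, confirming a maximum.

λ̂_MAP = 0.600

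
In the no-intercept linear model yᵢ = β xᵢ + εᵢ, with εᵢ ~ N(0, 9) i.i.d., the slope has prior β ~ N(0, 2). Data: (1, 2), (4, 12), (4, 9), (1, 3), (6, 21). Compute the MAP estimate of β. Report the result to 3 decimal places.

log p(β | y) = −Σ(yᵢ − βxᵢ)²/(2·9) − β²/(2·2) + const.
Setting the derivative to zero: Σxᵢ(yᵢ − βxᵢ)/9 − β/2 = 0, so β = Σxᵢyᵢ / (Σxᵢ² + σ²/τ²).
Σxᵢyᵢ = 1·2 + 4·12 + 4·9 + 1·3 + 6·21 = 215; Σxᵢ² = 70; σ²/τ² = 4.5.
β̂_MAP = 215 / (70 + 4.5) = 215/74.5 ≈ 2.886.

β̂_MAP = 2.886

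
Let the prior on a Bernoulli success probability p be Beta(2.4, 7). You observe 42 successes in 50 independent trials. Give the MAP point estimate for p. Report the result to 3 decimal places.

Prior: Beta(2.4, 7).
Data: 42 successes in 50 trials. The binomial likelihood contributes p^42(1−p)^8, so the posterior is Beta(2.4+42, 7+8) = Beta(44.4, 15).
For Beta(a, b) with a, b > 1 the mode is (a−1)/(a+b−2) = 43.4/57.4 ≈ 0.756.

p̂_MAP = 0.756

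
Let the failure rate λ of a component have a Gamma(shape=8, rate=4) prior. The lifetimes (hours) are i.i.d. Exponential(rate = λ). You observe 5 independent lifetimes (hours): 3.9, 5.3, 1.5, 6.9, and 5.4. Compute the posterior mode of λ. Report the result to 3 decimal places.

The Exponential(rate=λ) likelihood is ∝ λ^n e^(−λΣtᵢ). Here n = 5 and Σtᵢ = 3.9 + 5.3 + 1.5 + 6.9 + 5.4 = 23.
Posterior ∝ λ^7e^(−4λ) · λ^5e^(−23λ) = λ^12e^(−27λ), i.e. Gamma(13, 27).
Mode = (a−1)/b = 12/27 ≈ 0.444.

λ̂_MAP = 0.444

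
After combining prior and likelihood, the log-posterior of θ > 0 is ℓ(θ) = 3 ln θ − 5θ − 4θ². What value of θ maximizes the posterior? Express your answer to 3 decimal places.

ℓ'(θ) = 3/θ − 5 − 8θ. Setting this to zero and multiplying by θ: 8θ² + 5θ − 3 = 0.
θ = (−5 + √(5² + 4·8·3)) / (2·8) = (−5 + √121) / 16 = (−5 + 11)/16 = 3/8.
ℓ''(θ) = −3/θ² − 8 < 0, confirming a maximum.

θ̂_MAP = 0.375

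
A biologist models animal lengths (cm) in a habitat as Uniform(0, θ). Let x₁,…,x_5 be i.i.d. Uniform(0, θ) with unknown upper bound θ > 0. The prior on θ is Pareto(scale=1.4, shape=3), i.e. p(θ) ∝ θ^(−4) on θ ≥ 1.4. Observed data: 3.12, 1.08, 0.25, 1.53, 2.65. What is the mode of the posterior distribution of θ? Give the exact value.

θ̂_MAP = 3.12

The Uniform(0, θ) likelihood is θ^(−n) for θ ≥ max(xᵢ), zero otherwise. Here max(xᵢ) = 3.12.
Posterior ∝ θ^(−4) · θ^(−5) = θ^(−9) on θ ≥ max(1.4, 3.12) = 3.12.
This density is strictly decreasing in θ, so the posterior mode lies at the lower boundary of the support.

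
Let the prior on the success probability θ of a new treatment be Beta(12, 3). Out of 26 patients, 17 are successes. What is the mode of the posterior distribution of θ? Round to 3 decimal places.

Prior: Beta(12, 3).
Data: 17 successes in 26 trials. The binomial likelihood contributes θ^17(1−θ)^9, so the posterior is Beta(12+17, 3+9) = Beta(29, 12).
For Beta(a, b) with a, b > 1 the mode is (a−1)/(a+b−2) = 28/39 ≈ 0.718.

θ̂_MAP = 0.718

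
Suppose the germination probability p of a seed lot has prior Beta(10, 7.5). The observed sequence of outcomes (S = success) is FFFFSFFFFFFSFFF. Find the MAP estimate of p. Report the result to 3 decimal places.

p̂_MAP = 0.361

Prior: Beta(10, 7.5).
Data: 2 successes in 15 trials (from the sequence). The binomial likelihood contributes p^2(1−p)^13, so the posterior is Beta(10+2, 7.5+13) = Beta(12, 20.5).
For Beta(a, b) with a, b > 1 the mode is (a−1)/(a+b−2) = 11/30.5 ≈ 0.361.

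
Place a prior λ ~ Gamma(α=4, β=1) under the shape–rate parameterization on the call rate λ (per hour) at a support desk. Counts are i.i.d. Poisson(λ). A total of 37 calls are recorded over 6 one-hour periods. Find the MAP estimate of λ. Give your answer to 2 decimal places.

Σxᵢ = 37, n = 6.
Posterior ∝ λ^3e^(−1λ) · λ^37e^(−6λ) = λ^40e^(−7λ), i.e. Gamma(shape=41, rate=7).
The mode of a Gamma(a, b) with a ≥ 1 (shape–rate) is (a−1)/b = 40/7 ≈ 5.71.

λ̂_MAP = 5.71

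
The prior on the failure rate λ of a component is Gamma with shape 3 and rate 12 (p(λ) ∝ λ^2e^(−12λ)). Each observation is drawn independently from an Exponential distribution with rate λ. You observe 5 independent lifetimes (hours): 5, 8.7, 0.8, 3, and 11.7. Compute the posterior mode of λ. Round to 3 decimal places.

λ̂_MAP = 0.170

The Exponential(rate=λ) likelihood is ∝ λ^n e^(−λΣtᵢ). Here n = 5 and Σtᵢ = 5 + 8.7 + 0.8 + 3 + 11.7 = 29.2.
Posterior ∝ λ^2e^(−12λ) · λ^5e^(−29.2λ) = λ^7e^(−41.2λ), i.e. Gamma(8, 41.2).
Mode = (a−1)/b = 7/41.2 ≈ 0.170.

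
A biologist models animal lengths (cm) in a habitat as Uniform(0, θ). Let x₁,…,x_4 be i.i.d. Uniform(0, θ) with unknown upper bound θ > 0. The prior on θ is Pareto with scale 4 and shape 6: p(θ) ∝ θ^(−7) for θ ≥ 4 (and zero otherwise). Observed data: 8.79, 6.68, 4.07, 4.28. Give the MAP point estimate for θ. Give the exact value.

The Uniform(0, θ) likelihood is θ^(−n) for θ ≥ max(xᵢ), zero otherwise. Here max(xᵢ) = 8.79.
Posterior ∝ θ^(−7) · θ^(−4) = θ^(−11) on θ ≥ max(4, 8.79) = 8.79.
This density is strictly decreasing in θ, so the posterior mode lies at the lower boundary of the support.

θ̂_MAP = 8.79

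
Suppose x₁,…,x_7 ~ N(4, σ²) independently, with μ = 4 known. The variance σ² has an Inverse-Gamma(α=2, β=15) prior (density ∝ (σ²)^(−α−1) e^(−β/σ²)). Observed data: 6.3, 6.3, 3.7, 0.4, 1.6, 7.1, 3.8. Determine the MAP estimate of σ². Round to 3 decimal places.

σ̂²_MAP = 5.311

Sum of squared deviations about the known mean: SS = (6.3−4)² + (6.3−4)² + (3.7−4)² + (0.4−4)² + (1.6−4)² + (7.1−4)² + (3.8−4)² = 39.04.
The Normal likelihood contributes (σ²)^(−n/2) exp(−SS/(2σ²)), so the posterior is Inverse-Gamma(α + n/2, β + SS/2) = Inverse-Gamma(5.5, 34.52).
The mode of Inverse-Gamma(a, b) is b/(a+1) = 34.52/6.5 ≈ 5.311.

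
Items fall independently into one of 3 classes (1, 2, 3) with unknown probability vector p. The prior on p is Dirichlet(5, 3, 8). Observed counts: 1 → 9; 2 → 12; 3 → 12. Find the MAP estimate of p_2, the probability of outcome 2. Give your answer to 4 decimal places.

MAP estimate: 0.3043

The posterior is Dirichlet(αᵢ + nᵢ) = Dirichlet(14, 15, 20).
For a Dirichlet(a₁,…,a_K) with all aᵢ > 1, the mode has j-th component (aⱼ − 1)/(Σaᵢ − K).
Here Σaᵢ = 49 and K = 3, so p_2 = (15 − 1)/(49 − 3) = 14/46 ≈ 0.3043.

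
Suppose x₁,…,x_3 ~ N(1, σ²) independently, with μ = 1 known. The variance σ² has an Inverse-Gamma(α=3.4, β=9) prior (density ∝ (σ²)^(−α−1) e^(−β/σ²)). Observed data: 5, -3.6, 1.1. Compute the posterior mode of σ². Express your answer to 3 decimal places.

σ̂²_MAP = 4.675

Sum of squared deviations about the known mean: SS = (5−1)² + (-3.6−1)² + (1.1−1)² = 37.17.
The Normal likelihood contributes (σ²)^(−n/2) exp(−SS/(2σ²)), so the posterior is Inverse-Gamma(α + n/2, β + SS/2) = Inverse-Gamma(4.9, 27.585).
The mode of Inverse-Gamma(a, b) is b/(a+1) = 27.585/5.9 ≈ 4.675.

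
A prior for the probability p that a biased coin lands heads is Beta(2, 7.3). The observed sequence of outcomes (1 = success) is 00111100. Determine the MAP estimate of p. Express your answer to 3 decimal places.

Prior: Beta(2, 7.3).
Data: 4 successes in 8 trials (from the sequence). The binomial likelihood contributes p^4(1−p)^4, so the posterior is Beta(2+4, 7.3+4) = Beta(6, 11.3).
For Beta(a, b) with a, b > 1 the mode is (a−1)/(a+b−2) = 5/15.3 ≈ 0.327.

p̂_MAP = 0.327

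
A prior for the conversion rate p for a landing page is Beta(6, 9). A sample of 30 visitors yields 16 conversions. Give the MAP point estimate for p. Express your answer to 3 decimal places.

p̂_MAP = 0.488

Prior: Beta(6, 9).
Data: 16 successes in 30 trials. The binomial likelihood contributes p^16(1−p)^14, so the posterior is Beta(6+16, 9+14) = Beta(22, 23).
For Beta(a, b) with a, b > 1 the mode is (a−1)/(a+b−2) = 21/43 ≈ 0.488.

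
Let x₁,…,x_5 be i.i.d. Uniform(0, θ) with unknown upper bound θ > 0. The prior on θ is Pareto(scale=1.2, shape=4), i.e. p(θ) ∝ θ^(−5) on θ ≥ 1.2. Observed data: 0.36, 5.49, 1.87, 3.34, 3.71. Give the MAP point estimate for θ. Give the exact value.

The Uniform(0, θ) likelihood is θ^(−n) for θ ≥ max(xᵢ), zero otherwise. Here max(xᵢ) = 5.49.
Posterior ∝ θ^(−5) · θ^(−5) = θ^(−10) on θ ≥ max(1.2, 5.49) = 5.49.
This density is strictly decreasing in θ, so the posterior mode lies at the lower boundary of the support.

θ̂_MAP = 5.49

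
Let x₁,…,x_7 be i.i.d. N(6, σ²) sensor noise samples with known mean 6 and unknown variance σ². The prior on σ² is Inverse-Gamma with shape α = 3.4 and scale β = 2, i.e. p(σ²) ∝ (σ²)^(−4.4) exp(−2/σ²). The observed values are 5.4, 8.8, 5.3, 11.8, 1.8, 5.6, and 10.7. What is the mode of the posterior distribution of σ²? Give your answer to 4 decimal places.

Sum of squared deviations about the known mean: SS = (5.4−6)² + (8.8−6)² + (5.3−6)² + (11.8−6)² + (1.8−6)² + (5.6−6)² + (10.7−6)² = 82.22.
The Normal likelihood contributes (σ²)^(−n/2) exp(−SS/(2σ²)), so the posterior is Inverse-Gamma(α + n/2, β + SS/2) = Inverse-Gamma(6.9, 43.11).
The mode of Inverse-Gamma(a, b) is b/(a+1) = 43.11/7.9 ≈ 5.4570.

σ̂²_MAP = 5.4570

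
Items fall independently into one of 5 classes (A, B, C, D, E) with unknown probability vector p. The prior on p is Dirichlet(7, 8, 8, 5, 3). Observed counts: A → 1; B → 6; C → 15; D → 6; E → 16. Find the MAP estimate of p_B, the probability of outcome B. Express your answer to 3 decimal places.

The posterior is Dirichlet(αᵢ + nᵢ) = Dirichlet(8, 14, 23, 11, 19).
For a Dirichlet(a₁,…,a_K) with all aᵢ > 1, the mode has j-th component (aⱼ − 1)/(Σaᵢ − K).
Here Σaᵢ = 75 and K = 5, so p_B = (14 − 1)/(75 − 5) = 13/70 ≈ 0.186.

MAP estimate of p_B = 0.186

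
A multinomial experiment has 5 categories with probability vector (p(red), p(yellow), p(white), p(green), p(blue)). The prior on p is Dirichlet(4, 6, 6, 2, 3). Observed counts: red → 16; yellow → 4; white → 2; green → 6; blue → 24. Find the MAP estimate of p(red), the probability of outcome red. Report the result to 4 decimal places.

MAP estimate of p(red) = 0.2794

The posterior is Dirichlet(αᵢ + nᵢ) = Dirichlet(20, 10, 8, 8, 27).
For a Dirichlet(a₁,…,a_K) with all aᵢ > 1, the mode has j-th component (aⱼ − 1)/(Σaᵢ − K).
Here Σaᵢ = 73 and K = 5, so p(red) = (20 − 1)/(73 − 5) = 19/68 ≈ 0.2794.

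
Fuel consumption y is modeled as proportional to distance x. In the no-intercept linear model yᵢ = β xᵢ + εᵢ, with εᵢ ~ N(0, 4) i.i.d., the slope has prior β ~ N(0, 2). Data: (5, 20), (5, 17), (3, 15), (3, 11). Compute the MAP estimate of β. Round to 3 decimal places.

β̂_MAP = 3.757

log p(β | y) = −Σ(yᵢ − βxᵢ)²/(2·4) − β²/(2·2) + const.
Setting the derivative to zero: Σxᵢ(yᵢ − βxᵢ)/4 − β/2 = 0, so β = Σxᵢyᵢ / (Σxᵢ² + σ²/τ²).
Σxᵢyᵢ = 5·20 + 5·17 + 3·15 + 3·11 = 263; Σxᵢ² = 68; σ²/τ² = 2.
β̂_MAP = 263 / (68 + 2) = 263/70 ≈ 3.757.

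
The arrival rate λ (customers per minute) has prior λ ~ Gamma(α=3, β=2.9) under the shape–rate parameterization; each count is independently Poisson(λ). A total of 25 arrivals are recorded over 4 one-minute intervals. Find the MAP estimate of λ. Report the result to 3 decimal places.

Σxᵢ = 25, n = 4.
Posterior ∝ λ^2e^(−2.9λ) · λ^25e^(−4λ) = λ^27e^(−6.9λ), i.e. Gamma(shape=28, rate=6.9).
The mode of a Gamma(a, b) with a ≥ 1 (shape–rate) is (a−1)/b = 27/6.9 ≈ 3.913.

λ̂_MAP = 3.913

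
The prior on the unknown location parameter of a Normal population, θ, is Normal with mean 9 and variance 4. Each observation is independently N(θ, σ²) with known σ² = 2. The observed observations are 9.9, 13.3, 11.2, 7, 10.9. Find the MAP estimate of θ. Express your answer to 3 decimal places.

θ̂_MAP = 10.327

n = 5; x̄ = (9.9 + 13.3 + 11.2 + 7 + 10.9)/5 = 52.3/5 = 10.46.
For a Normal prior and Normal likelihood with known variance, the posterior is Normal; its mode equals its mean, the precision-weighted average.
Prior precision 1/σ₀² = 1/4 = 0.25; data precision n/σ² = 5/2 = 2.5.
θ̂ = (0.25·9 + 2.5·10.46) / (0.25 + 2.5) = 28.4/2.75 = 568/55 ≈ 10.327.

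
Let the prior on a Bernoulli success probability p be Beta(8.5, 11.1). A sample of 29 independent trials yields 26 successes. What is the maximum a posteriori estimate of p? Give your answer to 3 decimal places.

p̂_MAP = 0.719

Prior: Beta(8.5, 11.1).
Data: 26 successes in 29 trials. The binomial likelihood contributes p^26(1−p)^3, so the posterior is Beta(8.5+26, 11.1+3) = Beta(34.5, 14.1).
For Beta(a, b) with a, b > 1 the mode is (a−1)/(a+b−2) = 33.5/46.6 ≈ 0.719.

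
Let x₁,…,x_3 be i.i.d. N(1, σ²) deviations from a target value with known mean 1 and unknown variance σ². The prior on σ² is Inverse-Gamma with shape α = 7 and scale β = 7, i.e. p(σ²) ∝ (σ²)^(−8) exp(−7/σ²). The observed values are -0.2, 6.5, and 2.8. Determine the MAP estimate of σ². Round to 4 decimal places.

σ̂²_MAP = 2.5753

Sum of squared deviations about the known mean: SS = (-0.2−1)² + (6.5−1)² + (2.8−1)² = 34.93.
The Normal likelihood contributes (σ²)^(−n/2) exp(−SS/(2σ²)), so the posterior is Inverse-Gamma(α + n/2, β + SS/2) = Inverse-Gamma(8.5, 24.465).
The mode of Inverse-Gamma(a, b) is b/(a+1) = 24.465/9.5 ≈ 2.5753.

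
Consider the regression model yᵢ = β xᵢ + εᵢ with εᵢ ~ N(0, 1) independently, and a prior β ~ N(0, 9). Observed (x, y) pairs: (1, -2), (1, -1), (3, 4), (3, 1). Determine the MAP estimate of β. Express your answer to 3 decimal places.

β̂_MAP = 0.597

log p(β | y) = −Σ(yᵢ − βxᵢ)²/(2·1) − β²/(2·9) + const.
Setting the derivative to zero: Σxᵢ(yᵢ − βxᵢ)/1 − β/9 = 0, so β = Σxᵢyᵢ / (Σxᵢ² + σ²/τ²).
Σxᵢyᵢ = 1·(-2) + 1·(-1) + 3·4 + 3·1 = 12; Σxᵢ² = 20; σ²/τ² = 1/9.
β̂_MAP = 12 / (20 + 1/9) = 12/(181/9) = 108/181 ≈ 0.597.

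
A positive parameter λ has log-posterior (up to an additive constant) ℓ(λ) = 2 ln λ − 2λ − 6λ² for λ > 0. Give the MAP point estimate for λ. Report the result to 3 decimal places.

λ̂_MAP = 0.333

ℓ'(λ) = 2/λ − 2 − 12λ. Setting this to zero and multiplying by λ: 12λ² + 2λ − 2 = 0.
λ = (−2 + √(2² + 4·12·2)) / (2·12) = (−2 + √100) / 24 = (−2 + 10)/24 = 1/3.
ℓ''(λ) = −2/λ² − 12 < 0, confirming a maximum.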